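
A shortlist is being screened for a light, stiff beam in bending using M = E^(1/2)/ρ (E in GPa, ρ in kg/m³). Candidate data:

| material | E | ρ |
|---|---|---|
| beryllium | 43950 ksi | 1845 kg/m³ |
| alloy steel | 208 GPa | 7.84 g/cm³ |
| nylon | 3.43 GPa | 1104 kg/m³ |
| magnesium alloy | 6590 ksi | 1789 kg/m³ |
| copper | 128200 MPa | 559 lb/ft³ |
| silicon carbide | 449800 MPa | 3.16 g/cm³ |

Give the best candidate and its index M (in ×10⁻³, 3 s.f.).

Normalizing units and computing the index:
  beryllium: E = 303.0 GPa, ρ = 1845 kg/m³
  alloy steel: E = 208.0 GPa, ρ = 7840 kg/m³
  nylon: E = 3.430 GPa, ρ = 1104 kg/m³
  magnesium alloy: E = 45.44 GPa, ρ = 1789 kg/m³
  copper: E = 128.2 GPa, ρ = 8954 kg/m³
  silicon carbide: E = 449.8 GPa, ρ = 3160 kg/m³
  beryllium: M = 9.44×10⁻³
  silicon carbide: M = 6.71×10⁻³
  magnesium alloy: M = 3.77×10⁻³
  alloy steel: M = 1.84×10⁻³
  nylon: M = 1.68×10⁻³
  copper: M = 1.26×10⁻³
The maximum is for beryllium.

beryllium, M = 9.44×10⁻³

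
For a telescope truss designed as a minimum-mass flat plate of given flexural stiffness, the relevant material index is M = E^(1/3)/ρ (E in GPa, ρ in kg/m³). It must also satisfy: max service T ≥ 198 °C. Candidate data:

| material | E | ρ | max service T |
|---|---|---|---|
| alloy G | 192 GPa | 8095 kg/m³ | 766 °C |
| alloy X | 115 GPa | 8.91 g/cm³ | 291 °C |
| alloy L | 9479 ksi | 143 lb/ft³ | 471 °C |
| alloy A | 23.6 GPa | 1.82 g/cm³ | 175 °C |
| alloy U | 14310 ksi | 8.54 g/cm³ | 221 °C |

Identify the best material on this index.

alloy L

Screen on constraints: max service T ≥ 198 °C. Survivors: alloy G, alloy X, alloy L, alloy U.
Putting every candidate on a common basis:
  alloy G: E = 192.0 GPa, ρ = 8095 kg/m³
  alloy X: E = 115.0 GPa, ρ = 8910 kg/m³
  alloy L: E = 65.36 GPa, ρ = 2291 kg/m³
  alloy U: E = 98.66 GPa, ρ = 8540 kg/m³
  alloy L: M = 1.76×10⁻³
  alloy G: M = 0.713×10⁻³
  alloy X: M = 0.546×10⁻³
  alloy U: M = 0.541×10⁻³
Alloy L has the largest M.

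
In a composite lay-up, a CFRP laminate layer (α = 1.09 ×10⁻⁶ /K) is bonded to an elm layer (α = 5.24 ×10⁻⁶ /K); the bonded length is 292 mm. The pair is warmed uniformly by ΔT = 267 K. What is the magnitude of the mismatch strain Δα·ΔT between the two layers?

Δα = |1.09 − 5.24|×10⁻⁶/K = 4.15×10⁻⁶/K.
Mismatch strain = Δα·ΔT = 4.15×10⁻⁶ × 267.0 = 1.11×10⁻³.

1.11×10⁻³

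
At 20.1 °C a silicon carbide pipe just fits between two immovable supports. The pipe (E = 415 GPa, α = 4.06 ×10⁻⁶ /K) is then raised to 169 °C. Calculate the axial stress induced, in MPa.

ΔT = 148.9 K. Constrained thermal stress σ = E·α·ΔT = 415.0×10³ MPa × 4.06×10⁻⁶ × 148.9 = 251 MPa (compressive).

251 MPa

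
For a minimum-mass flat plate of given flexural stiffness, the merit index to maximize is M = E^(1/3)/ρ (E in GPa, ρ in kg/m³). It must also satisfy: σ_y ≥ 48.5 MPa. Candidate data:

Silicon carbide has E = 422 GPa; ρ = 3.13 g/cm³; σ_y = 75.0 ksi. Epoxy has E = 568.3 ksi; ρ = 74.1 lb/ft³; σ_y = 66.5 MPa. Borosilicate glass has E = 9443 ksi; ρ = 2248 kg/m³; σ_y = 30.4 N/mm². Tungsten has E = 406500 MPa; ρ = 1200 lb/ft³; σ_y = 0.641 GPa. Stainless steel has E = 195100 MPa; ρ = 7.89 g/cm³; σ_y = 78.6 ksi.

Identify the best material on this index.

Screen on constraints: σ_y ≥ 48.5 MPa. Survivors: silicon carbide, epoxy, tungsten, stainless steel.
In SI units:
  silicon carbide: E = 422.0 GPa, ρ = 3130 kg/m³
  epoxy: E = 3.918 GPa, ρ = 1187 kg/m³
  tungsten: E = 406.5 GPa, ρ = 19220 kg/m³
  stainless steel: E = 195.1 GPa, ρ = 7890 kg/m³
  silicon carbide: M = 2.40×10⁻³
  epoxy: M = 1.33×10⁻³
  stainless steel: M = 0.735×10⁻³
  tungsten: M = 0.385×10⁻³
Silicon carbide ranks first.

silicon carbide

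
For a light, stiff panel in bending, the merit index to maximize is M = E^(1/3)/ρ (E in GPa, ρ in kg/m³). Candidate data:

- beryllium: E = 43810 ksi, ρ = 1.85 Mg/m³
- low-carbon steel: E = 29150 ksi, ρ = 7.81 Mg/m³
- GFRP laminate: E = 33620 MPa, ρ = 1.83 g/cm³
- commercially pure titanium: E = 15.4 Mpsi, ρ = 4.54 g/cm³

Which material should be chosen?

beryllium

Putting every candidate on a common basis:
  beryllium: E = 302.1 GPa, ρ = 1850 kg/m³
  low-carbon steel: E = 201.0 GPa, ρ = 7810 kg/m³
  GFRP laminate: E = 33.62 GPa, ρ = 1830 kg/m³
  commercially pure titanium: E = 106.2 GPa, ρ = 4540 kg/m³
  beryllium: M = 3.63×10⁻³
  GFRP laminate: M = 1.76×10⁻³
  commercially pure titanium: M = 1.04×10⁻³
  low-carbon steel: M = 0.750×10⁻³
The maximum is for beryllium.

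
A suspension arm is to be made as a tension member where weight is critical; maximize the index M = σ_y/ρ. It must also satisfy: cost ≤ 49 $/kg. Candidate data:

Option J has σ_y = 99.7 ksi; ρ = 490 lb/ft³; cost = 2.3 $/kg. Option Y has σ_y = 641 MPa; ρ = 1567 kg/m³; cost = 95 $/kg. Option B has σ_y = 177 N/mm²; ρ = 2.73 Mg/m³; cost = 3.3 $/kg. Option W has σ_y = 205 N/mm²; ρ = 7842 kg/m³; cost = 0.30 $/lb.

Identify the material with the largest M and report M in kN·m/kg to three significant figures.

option J, M = 87.6 kN·m/kg

Screen on constraints: cost ≤ 49 $/kg. Survivors: option J, option B, option W.
In SI units:
  option J: σ_y = 687.4 MPa, ρ = 7849 kg/m³
  option B: σ_y = 177.0 MPa, ρ = 2730 kg/m³
  option W: σ_y = 205.0 MPa, ρ = 7842 kg/m³
  option J: M = 87.6 kN·m/kg
  option B: M = 64.8 kN·m/kg
  option W: M = 26.1 kN·m/kg
Option J has the largest M.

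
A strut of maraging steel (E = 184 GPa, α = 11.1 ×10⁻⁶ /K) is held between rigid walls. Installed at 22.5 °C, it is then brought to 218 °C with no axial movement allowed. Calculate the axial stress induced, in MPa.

399 MPa

ΔT = 195.5 K. Constrained thermal stress σ = E·α·ΔT = 184.0×10³ MPa × 11.1×10⁻⁶ × 195.5 = 399 MPa (compressive).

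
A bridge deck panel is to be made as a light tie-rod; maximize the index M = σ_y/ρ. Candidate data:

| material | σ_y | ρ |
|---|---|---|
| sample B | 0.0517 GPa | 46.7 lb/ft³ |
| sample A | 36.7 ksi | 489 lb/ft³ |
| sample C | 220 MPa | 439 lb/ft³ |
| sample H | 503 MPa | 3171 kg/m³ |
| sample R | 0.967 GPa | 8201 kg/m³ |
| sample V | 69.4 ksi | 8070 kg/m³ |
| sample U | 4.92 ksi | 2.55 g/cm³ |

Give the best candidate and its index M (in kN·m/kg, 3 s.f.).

After converting to SI:
  sample B: σ_y = 51.70 MPa, ρ = 748.1 kg/m³
  sample A: σ_y = 253.0 MPa, ρ = 7833 kg/m³
  sample C: σ_y = 220.0 MPa, ρ = 7032 kg/m³
  sample H: σ_y = 503.0 MPa, ρ = 3171 kg/m³
  sample R: σ_y = 967.0 MPa, ρ = 8201 kg/m³
  sample V: σ_y = 478.5 MPa, ρ = 8070 kg/m³
  sample U: σ_y = 33.92 MPa, ρ = 2550 kg/m³
  sample H: M = 159 kN·m/kg
  sample R: M = 118 kN·m/kg
  sample B: M = 69.1 kN·m/kg
  sample V: M = 59.3 kN·m/kg
  sample A: M = 32.3 kN·m/kg
  sample C: M = 31.3 kN·m/kg
  sample U: M = 13.3 kN·m/kg
Sample H has the largest M.

sample H, M = 159 kN·m/kg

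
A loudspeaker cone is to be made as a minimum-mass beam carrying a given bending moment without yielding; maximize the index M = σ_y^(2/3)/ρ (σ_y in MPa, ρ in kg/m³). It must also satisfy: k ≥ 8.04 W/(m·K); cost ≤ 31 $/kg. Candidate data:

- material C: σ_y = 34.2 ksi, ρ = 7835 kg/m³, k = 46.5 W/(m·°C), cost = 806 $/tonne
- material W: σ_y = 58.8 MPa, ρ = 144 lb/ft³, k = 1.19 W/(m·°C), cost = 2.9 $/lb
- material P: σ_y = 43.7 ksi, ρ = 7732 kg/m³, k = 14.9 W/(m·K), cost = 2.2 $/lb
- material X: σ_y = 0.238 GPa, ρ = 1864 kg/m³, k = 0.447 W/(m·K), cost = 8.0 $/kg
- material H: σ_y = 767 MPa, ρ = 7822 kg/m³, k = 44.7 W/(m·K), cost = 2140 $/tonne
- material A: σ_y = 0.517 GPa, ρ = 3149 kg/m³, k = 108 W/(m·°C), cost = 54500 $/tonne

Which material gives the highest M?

Screen on constraints: k ≥ 8.04 W/(m·K); cost ≤ 31 $/kg. Survivors: material C, material P, material H.
Putting every candidate on a common basis:
  material C: σ_y = 235.8 MPa, ρ = 7835 kg/m³
  material P: σ_y = 301.3 MPa, ρ = 7732 kg/m³
  material H: σ_y = 767.0 MPa, ρ = 7822 kg/m³
  material H: M = 10.7×10⁻³
  material P: M = 5.81×10⁻³
  material C: M = 4.87×10⁻³
Material H has the largest M.

material H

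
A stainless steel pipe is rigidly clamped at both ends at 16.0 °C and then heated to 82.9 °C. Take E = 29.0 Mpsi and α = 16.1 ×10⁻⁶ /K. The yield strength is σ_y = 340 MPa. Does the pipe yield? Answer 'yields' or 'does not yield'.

does not yield

E = 29.0 Mpsi = 199.9 GPa.
ΔT = 66.90 K. Constrained thermal stress σ = E·α·ΔT = 199.9×10³ MPa × 16.1×10⁻⁶ × 66.90 = 215 MPa (compressive).
Compare to σ_y = 340 MPa: σ < σ_y, so it does not yield.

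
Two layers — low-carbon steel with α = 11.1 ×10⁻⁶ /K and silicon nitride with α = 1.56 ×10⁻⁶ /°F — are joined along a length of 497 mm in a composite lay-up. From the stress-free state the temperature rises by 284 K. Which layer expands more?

silicon nitride: α = 1.56×10⁻⁶/°F × 9/5 = 2.81×10⁻⁶/K.
α(low-carbon steel) = 11.1×10⁻⁶/K vs α(silicon nitride) = 2.81×10⁻⁶/K.
Higher α expands more for the same ΔT: low-carbon steel.

low-carbon steel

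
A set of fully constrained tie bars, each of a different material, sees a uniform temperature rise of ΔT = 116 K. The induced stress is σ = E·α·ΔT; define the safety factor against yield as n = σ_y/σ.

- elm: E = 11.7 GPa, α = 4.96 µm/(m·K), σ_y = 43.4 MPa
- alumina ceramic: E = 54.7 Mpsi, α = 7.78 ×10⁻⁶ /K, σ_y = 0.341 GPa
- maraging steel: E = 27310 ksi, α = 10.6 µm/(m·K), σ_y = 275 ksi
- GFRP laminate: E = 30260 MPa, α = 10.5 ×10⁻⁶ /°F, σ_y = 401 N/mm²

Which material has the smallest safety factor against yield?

Per material, after unit conversion:
  elm: E = 11.70, α = 4.96, σ_y = 43.40 → σ = 6.73 MPa, n = 6.45
  alumina ceramic: E = 377.1, α = 7.78, σ_y = 341.0 → σ = 340 MPa, n = 1.00
  maraging steel: E = 188.3, α = 10.6, σ_y = 1896 → σ = 232 MPa, n = 8.19
  GFRP laminate: E = 30.26, α = 18.9, σ_y = 401.0 → σ = 66.3 MPa, n = 6.04
The minimum is alumina ceramic at n = 1.00.

alumina ceramic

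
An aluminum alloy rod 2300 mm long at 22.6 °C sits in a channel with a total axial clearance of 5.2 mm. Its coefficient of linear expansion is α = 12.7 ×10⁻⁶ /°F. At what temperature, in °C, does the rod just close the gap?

α = 12.7×10⁻⁶/°F × 9/5 = 22.9×10⁻⁶/K.
α·L₀·ΔT = 5.2 mm ⇒ ΔT = 5.2 / (22.9×10⁻⁶ × 2300.0) = 98.90 K.
T = 22.6 + 98.90 = 121.5 °C.

122 °C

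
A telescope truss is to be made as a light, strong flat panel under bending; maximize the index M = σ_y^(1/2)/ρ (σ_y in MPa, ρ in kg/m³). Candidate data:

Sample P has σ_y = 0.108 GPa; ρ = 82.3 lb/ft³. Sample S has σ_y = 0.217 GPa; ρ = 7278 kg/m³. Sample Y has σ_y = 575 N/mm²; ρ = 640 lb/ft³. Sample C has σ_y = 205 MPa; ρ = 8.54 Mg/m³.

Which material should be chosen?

sample P

Normalizing units and computing the index:
  sample P: σ_y = 108.0 MPa, ρ = 1318 kg/m³
  sample S: σ_y = 217.0 MPa, ρ = 7278 kg/m³
  sample Y: σ_y = 575.0 MPa, ρ = 10250 kg/m³
  sample C: σ_y = 205.0 MPa, ρ = 8540 kg/m³
  sample P: M = 7.88×10⁻³
  sample Y: M = 2.34×10⁻³
  sample S: M = 2.02×10⁻³
  sample C: M = 1.68×10⁻³
The maximum is for sample P.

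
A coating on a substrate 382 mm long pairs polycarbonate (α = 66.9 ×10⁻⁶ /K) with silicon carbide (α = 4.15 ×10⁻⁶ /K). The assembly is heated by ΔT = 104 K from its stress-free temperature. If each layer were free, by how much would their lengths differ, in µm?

2490 µm

Δα = |66.9 − 4.15|×10⁻⁶/K = 62.8×10⁻⁶/K.
ΔL_mismatch = Δα·L·ΔT = 62.8×10⁻⁶ × 382.0 mm × 104.0 K = 2490 µm.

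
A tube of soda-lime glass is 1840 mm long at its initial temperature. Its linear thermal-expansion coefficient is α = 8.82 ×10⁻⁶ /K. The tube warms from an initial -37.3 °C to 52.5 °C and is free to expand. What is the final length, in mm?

1841.5 mm

ΔT = 52.5 − (-37.3) = 89.80 K.
ΔL = α·L₀·ΔT = 8.82×10⁻⁶ × 1840 mm × 89.80 K = 1.46 mm.
L = L₀ + ΔL = 1840 + 1.46 = 1841.5 mm.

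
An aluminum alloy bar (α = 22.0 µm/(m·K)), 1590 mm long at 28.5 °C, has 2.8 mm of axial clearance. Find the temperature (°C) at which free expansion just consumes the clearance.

109 °C

α·L₀·ΔT = 2.8 mm ⇒ ΔT = 2.8 / (22.0×10⁻⁶ × 1590.0) = 80.05 K.
T = 28.5 + 80.05 = 108.5 °C.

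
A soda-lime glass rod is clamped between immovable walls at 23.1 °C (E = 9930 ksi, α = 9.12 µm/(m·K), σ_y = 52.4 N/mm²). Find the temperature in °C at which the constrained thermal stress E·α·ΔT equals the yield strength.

107 °C

E = 9930 ksi = 68.46 GPa.
σ_y = 52.4 N/mm² = 52.40 MPa.
E·α·ΔT = 52.40 MPa ⇒ ΔT = 52.40 / (68.46×10³ × 9.12×10⁻⁶) = 83.92 K.
T = 23.1 + 83.92 = 107.0 °C.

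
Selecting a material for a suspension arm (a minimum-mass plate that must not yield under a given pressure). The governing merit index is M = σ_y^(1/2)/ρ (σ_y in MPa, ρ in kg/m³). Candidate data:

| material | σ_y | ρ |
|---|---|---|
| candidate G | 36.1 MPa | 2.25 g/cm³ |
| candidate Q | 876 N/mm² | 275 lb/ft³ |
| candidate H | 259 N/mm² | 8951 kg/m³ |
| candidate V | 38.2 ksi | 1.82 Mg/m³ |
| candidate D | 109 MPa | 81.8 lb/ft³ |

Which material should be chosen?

candidate V

In SI units:
  candidate G: σ_y = 36.10 MPa, ρ = 2250 kg/m³
  candidate Q: σ_y = 876.0 MPa, ρ = 4405 kg/m³
  candidate H: σ_y = 259.0 MPa, ρ = 8951 kg/m³
  candidate V: σ_y = 263.4 MPa, ρ = 1820 kg/m³
  candidate D: σ_y = 109.0 MPa, ρ = 1310 kg/m³
  candidate V: M = 8.92×10⁻³
  candidate D: M = 7.97×10⁻³
  candidate Q: M = 6.72×10⁻³
  candidate G: M = 2.67×10⁻³
  candidate H: M = 1.80×10⁻³
The maximum is for candidate V.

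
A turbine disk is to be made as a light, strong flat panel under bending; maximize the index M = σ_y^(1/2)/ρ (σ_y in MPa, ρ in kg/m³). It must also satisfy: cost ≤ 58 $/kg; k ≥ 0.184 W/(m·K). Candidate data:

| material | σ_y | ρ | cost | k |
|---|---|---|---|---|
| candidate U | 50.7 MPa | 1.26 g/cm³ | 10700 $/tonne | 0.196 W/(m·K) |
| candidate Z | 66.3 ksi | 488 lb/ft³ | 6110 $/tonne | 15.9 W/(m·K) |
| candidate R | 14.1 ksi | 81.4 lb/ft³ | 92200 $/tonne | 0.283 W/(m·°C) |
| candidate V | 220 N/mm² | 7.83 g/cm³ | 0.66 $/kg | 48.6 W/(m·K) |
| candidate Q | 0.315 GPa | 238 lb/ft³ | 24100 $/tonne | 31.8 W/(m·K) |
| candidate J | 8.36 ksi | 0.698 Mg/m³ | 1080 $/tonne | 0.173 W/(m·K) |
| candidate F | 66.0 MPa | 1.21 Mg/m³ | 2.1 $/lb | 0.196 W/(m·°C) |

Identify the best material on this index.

candidate F

Screen on constraints: cost ≤ 58 $/kg; k ≥ 0.184 W/(m·K). Survivors: candidate U, candidate Z, candidate V, candidate Q, candidate F.
In SI units:
  candidate U: σ_y = 50.70 MPa, ρ = 1260 kg/m³
  candidate Z: σ_y = 457.1 MPa, ρ = 7817 kg/m³
  candidate V: σ_y = 220.0 MPa, ρ = 7830 kg/m³
  candidate Q: σ_y = 315.0 MPa, ρ = 3812 kg/m³
  candidate F: σ_y = 66.00 MPa, ρ = 1210 kg/m³
  candidate F: M = 6.71×10⁻³
  candidate U: M = 5.65×10⁻³
  candidate Q: M = 4.66×10⁻³
  candidate Z: M = 2.74×10⁻³
  candidate V: M = 1.89×10⁻³
The maximum is for candidate F.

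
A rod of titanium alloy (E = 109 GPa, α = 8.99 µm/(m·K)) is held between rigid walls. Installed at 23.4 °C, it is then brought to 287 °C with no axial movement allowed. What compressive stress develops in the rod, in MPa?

258 MPa

ΔT = 263.6 K. Constrained thermal stress σ = E·α·ΔT = 109.0×10³ MPa × 8.99×10⁻⁶ × 263.6 = 258 MPa (compressive).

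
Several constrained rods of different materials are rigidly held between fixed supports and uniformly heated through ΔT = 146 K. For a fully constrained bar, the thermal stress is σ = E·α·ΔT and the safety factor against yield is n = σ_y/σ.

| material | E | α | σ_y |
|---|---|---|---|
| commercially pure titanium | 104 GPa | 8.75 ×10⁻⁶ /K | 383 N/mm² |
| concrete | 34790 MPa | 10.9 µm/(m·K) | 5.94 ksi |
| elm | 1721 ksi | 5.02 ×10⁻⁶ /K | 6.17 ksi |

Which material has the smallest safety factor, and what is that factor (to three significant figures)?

Converting E to GPa, α to ×10⁻⁶/K, σ_y to MPa, then σ and n for each:
  commercially pure titanium: E = 104.0, α = 8.75, σ_y = 383.0 → σ = 133 MPa, n = 2.88
  concrete: E = 34.79, α = 10.9, σ_y = 40.95 → σ = 55.4 MPa, n = 0.740
  elm: E = 11.87, α = 5.02, σ_y = 42.54 → σ = 8.70 MPa, n = 4.89
Concrete has the lowest safety factor, n = 0.740.

concrete, n = 0.740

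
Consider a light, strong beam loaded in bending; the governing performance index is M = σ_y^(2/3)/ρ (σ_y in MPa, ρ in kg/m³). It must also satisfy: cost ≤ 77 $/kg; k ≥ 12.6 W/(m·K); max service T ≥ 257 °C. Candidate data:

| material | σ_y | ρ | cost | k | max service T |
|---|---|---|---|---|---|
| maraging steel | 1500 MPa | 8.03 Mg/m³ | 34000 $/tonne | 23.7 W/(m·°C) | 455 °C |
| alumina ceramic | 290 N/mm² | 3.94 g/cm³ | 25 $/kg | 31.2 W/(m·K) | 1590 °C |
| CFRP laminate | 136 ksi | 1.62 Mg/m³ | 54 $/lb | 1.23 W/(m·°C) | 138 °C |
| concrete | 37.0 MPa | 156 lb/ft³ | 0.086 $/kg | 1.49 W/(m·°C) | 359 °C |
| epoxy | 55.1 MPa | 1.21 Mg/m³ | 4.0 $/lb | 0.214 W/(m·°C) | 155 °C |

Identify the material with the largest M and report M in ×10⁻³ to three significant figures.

Screen on constraints: cost ≤ 77 $/kg; k ≥ 12.6 W/(m·K); max service T ≥ 257 °C. Survivors: maraging steel, alumina ceramic.
Normalizing units and computing the index:
  maraging steel: σ_y = 1500 MPa, ρ = 8030 kg/m³
  alumina ceramic: σ_y = 290.0 MPa, ρ = 3940 kg/m³
  maraging steel: M = 16.3×10⁻³
  alumina ceramic: M = 11.1×10⁻³
Maraging steel ranks first.

maraging steel, M = 16.3×10⁻³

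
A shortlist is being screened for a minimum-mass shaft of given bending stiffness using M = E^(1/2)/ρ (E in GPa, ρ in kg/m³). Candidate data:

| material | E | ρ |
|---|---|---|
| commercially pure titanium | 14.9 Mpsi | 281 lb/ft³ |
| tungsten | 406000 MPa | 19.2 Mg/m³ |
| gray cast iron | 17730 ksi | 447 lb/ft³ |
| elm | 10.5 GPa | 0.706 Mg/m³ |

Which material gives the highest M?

Putting every candidate on a common basis:
  commercially pure titanium: E = 102.7 GPa, ρ = 4501 kg/m³
  tungsten: E = 406.0 GPa, ρ = 19200 kg/m³
  gray cast iron: E = 122.2 GPa, ρ = 7160 kg/m³
  elm: E = 10.50 GPa, ρ = 706.0 kg/m³
  elm: M = 4.59×10⁻³
  commercially pure titanium: M = 2.25×10⁻³
  gray cast iron: M = 1.54×10⁻³
  tungsten: M = 1.05×10⁻³
Elm ranks first.

elm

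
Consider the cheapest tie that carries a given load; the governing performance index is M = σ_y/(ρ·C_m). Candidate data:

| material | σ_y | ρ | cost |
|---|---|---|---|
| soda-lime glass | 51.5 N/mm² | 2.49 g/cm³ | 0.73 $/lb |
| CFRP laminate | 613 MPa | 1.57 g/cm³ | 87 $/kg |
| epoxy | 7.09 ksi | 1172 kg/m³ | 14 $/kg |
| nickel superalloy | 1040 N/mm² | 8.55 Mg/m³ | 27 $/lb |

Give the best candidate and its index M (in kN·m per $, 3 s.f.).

In SI units:
  soda-lime glass: σ_y = 51.50 MPa, ρ = 2490 kg/m³, cost = 1.609 $/kg
  CFRP laminate: σ_y = 613.0 MPa, ρ = 1570 kg/m³, cost = 87.00 $/kg
  epoxy: σ_y = 48.88 MPa, ρ = 1172 kg/m³, cost = 14.00 $/kg
  nickel superalloy: σ_y = 1040 MPa, ρ = 8550 kg/m³, cost = 59.52 $/kg
  soda-lime glass: M = 12.9 kN·m per $
  CFRP laminate: M = 4.49 kN·m per $
  epoxy: M = 2.98 kN·m per $
  nickel superalloy: M = 2.04 kN·m per $
Highest index: soda-lime glass.

soda-lime glass, M = 12.9 kN·m per $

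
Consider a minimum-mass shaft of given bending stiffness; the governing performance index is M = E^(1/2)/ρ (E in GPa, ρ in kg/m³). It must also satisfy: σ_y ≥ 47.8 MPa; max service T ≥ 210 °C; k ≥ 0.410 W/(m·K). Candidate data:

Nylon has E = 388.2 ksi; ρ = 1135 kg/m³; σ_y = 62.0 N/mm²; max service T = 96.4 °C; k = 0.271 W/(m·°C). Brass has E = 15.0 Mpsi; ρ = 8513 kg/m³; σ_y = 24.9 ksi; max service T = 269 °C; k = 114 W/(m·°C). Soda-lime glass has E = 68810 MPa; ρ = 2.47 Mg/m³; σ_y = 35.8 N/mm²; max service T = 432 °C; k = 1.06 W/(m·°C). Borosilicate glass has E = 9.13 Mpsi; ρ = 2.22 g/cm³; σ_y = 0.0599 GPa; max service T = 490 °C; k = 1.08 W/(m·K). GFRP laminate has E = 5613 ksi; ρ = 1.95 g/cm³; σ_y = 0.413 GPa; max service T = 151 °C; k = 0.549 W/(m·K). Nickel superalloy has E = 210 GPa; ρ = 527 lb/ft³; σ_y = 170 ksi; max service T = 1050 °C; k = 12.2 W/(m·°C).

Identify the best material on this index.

borosilicate glass

Screen on constraints: σ_y ≥ 47.8 MPa; max service T ≥ 210 °C; k ≥ 0.410 W/(m·K). Survivors: brass, borosilicate glass, nickel superalloy.
Normalizing units and computing the index:
  brass: E = 103.4 GPa, ρ = 8513 kg/m³
  borosilicate glass: E = 62.95 GPa, ρ = 2220 kg/m³
  nickel superalloy: E = 210.0 GPa, ρ = 8442 kg/m³
  borosilicate glass: M = 3.57×10⁻³
  nickel superalloy: M = 1.72×10⁻³
  brass: M = 1.19×10⁻³
Borosilicate glass ranks first.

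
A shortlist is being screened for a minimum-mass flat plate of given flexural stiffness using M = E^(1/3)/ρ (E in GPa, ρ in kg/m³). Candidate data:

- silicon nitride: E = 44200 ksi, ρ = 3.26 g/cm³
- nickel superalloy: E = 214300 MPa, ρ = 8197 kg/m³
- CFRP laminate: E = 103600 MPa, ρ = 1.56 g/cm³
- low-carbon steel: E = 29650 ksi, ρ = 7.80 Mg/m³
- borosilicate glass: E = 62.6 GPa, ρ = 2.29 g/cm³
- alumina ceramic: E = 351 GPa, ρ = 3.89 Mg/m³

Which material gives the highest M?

Convert each candidate to consistent units, then evaluate M:
  silicon nitride: E = 304.7 GPa, ρ = 3260 kg/m³
  nickel superalloy: E = 214.3 GPa, ρ = 8197 kg/m³
  CFRP laminate: E = 103.6 GPa, ρ = 1560 kg/m³
  low-carbon steel: E = 204.4 GPa, ρ = 7800 kg/m³
  borosilicate glass: E = 62.60 GPa, ρ = 2290 kg/m³
  alumina ceramic: E = 351.0 GPa, ρ = 3890 kg/m³
  CFRP laminate: M = 3.01×10⁻³
  silicon nitride: M = 2.06×10⁻³
  alumina ceramic: M = 1.81×10⁻³
  borosilicate glass: M = 1.73×10⁻³
  low-carbon steel: M = 0.755×10⁻³
  nickel superalloy: M = 0.730×10⁻³
CFRP laminate has the largest M.

CFRP laminate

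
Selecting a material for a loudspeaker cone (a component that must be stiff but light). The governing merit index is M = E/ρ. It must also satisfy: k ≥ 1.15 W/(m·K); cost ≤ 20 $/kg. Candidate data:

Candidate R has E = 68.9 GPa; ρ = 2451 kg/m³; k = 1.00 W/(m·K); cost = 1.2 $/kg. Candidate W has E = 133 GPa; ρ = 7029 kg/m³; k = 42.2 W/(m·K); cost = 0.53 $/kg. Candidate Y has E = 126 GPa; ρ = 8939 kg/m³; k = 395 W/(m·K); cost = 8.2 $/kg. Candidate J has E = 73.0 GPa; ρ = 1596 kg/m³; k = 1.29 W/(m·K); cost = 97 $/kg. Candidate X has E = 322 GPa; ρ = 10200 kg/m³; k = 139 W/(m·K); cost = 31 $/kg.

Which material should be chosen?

candidate W

Screen on constraints: k ≥ 1.15 W/(m·K); cost ≤ 20 $/kg. Survivors: candidate W, candidate Y.
Evaluate M for each candidate:
  candidate W: M = 18.9 MN·m/kg
  candidate Y: M = 14.1 MN·m/kg
Highest index: candidate W.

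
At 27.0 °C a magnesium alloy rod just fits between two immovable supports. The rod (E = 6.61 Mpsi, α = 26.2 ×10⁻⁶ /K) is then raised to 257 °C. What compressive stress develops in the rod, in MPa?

E = 6.61 Mpsi = 45.57 GPa.
ΔT = 230.0 K. Constrained thermal stress σ = E·α·ΔT = 45.57×10³ MPa × 26.2×10⁻⁶ × 230.0 = 275 MPa (compressive).

275 MPa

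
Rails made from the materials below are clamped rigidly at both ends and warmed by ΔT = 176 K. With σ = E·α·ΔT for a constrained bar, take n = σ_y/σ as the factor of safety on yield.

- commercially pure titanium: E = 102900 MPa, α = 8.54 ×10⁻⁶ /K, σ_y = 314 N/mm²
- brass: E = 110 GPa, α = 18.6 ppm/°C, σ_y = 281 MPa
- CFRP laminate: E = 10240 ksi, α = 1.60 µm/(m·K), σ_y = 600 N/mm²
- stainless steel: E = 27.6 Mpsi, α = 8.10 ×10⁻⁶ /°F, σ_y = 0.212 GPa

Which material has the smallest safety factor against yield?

With everything in SI (GPa, ×10⁻⁶/K, MPa):
  commercially pure titanium: E = 102.9, α = 8.54, σ_y = 314.0 → σ = 155 MPa, n = 2.03
  brass: E = 110.0, α = 18.6, σ_y = 281.0 → σ = 360 MPa, n = 0.780
  CFRP laminate: E = 70.60, α = 1.60, σ_y = 600.0 → σ = 19.9 MPa, n = 30.2
  stainless steel: E = 190.3, α = 14.6, σ_y = 212.0 → σ = 488 MPa, n = 0.434
Stainless steel has the lowest safety factor, n = 0.434.

stainless steel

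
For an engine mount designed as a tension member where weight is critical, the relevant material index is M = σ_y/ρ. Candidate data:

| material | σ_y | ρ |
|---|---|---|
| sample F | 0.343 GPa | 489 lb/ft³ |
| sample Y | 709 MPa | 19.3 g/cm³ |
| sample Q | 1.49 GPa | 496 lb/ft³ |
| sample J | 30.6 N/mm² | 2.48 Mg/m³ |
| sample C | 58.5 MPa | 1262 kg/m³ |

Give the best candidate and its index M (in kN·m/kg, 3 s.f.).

sample Q, M = 188 kN·m/kg

Putting every candidate on a common basis:
  sample F: σ_y = 343.0 MPa, ρ = 7833 kg/m³
  sample Y: σ_y = 709.0 MPa, ρ = 19300 kg/m³
  sample Q: σ_y = 1490 MPa, ρ = 7945 kg/m³
  sample J: σ_y = 30.60 MPa, ρ = 2480 kg/m³
  sample C: σ_y = 58.50 MPa, ρ = 1262 kg/m³
  sample Q: M = 188 kN·m/kg
  sample C: M = 46.4 kN·m/kg
  sample F: M = 43.8 kN·m/kg
  sample Y: M = 36.7 kN·m/kg
  sample J: M = 12.3 kN·m/kg
Sample Q ranks first.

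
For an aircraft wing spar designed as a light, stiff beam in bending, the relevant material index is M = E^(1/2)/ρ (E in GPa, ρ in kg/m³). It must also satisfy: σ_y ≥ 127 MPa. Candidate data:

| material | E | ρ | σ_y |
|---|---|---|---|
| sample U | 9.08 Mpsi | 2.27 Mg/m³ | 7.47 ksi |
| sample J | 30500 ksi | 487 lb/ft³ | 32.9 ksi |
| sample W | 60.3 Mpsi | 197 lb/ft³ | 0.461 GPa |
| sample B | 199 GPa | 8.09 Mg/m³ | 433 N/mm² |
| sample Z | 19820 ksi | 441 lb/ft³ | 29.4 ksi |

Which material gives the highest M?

Screen on constraints: σ_y ≥ 127 MPa. Survivors: sample J, sample W, sample B, sample Z.
Convert each candidate to consistent units, then evaluate M:
  sample J: E = 210.3 GPa, ρ = 7801 kg/m³
  sample W: E = 415.8 GPa, ρ = 3156 kg/m³
  sample B: E = 199.0 GPa, ρ = 8090 kg/m³
  sample Z: E = 136.7 GPa, ρ = 7064 kg/m³
  sample W: M = 6.46×10⁻³
  sample J: M = 1.86×10⁻³
  sample B: M = 1.74×10⁻³
  sample Z: M = 1.65×10⁻³
Sample W ranks first.

sample W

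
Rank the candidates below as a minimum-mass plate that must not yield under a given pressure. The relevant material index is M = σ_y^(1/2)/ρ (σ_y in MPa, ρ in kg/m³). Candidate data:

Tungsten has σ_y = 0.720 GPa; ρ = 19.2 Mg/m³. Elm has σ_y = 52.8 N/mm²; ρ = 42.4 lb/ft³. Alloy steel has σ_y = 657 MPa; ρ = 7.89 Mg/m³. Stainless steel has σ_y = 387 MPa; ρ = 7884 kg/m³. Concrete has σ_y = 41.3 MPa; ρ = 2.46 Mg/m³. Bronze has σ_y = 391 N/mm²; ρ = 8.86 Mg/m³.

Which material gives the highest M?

Convert each candidate to consistent units, then evaluate M:
  tungsten: σ_y = 720.0 MPa, ρ = 19200 kg/m³
  elm: σ_y = 52.80 MPa, ρ = 679.2 kg/m³
  alloy steel: σ_y = 657.0 MPa, ρ = 7890 kg/m³
  stainless steel: σ_y = 387.0 MPa, ρ = 7884 kg/m³
  concrete: σ_y = 41.30 MPa, ρ = 2460 kg/m³
  bronze: σ_y = 391.0 MPa, ρ = 8860 kg/m³
  elm: M = 10.7×10⁻³
  alloy steel: M = 3.25×10⁻³
  concrete: M = 2.61×10⁻³
  stainless steel: M = 2.50×10⁻³
  bronze: M = 2.23×10⁻³
  tungsten: M = 1.40×10⁻³
The maximum is for elm.

elm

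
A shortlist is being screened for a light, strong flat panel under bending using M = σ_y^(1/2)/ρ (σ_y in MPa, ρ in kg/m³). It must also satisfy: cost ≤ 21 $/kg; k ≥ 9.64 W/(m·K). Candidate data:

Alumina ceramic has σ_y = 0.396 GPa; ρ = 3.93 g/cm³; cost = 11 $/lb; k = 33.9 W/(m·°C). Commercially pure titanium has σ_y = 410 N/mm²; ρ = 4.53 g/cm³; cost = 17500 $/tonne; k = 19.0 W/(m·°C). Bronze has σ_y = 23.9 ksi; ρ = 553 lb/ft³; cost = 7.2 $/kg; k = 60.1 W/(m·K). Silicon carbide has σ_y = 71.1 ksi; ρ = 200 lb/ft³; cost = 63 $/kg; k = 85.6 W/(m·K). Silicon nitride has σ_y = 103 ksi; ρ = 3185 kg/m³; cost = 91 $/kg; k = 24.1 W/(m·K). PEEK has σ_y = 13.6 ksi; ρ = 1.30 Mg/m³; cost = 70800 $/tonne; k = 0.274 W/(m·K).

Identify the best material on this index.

Screen on constraints: cost ≤ 21 $/kg; k ≥ 9.64 W/(m·K). Survivors: commercially pure titanium, bronze.
Normalizing units and computing the index:
  commercially pure titanium: σ_y = 410.0 MPa, ρ = 4530 kg/m³
  bronze: σ_y = 164.8 MPa, ρ = 8858 kg/m³
  commercially pure titanium: M = 4.47×10⁻³
  bronze: M = 1.45×10⁻³
The maximum is for commercially pure titanium.

commercially pure titanium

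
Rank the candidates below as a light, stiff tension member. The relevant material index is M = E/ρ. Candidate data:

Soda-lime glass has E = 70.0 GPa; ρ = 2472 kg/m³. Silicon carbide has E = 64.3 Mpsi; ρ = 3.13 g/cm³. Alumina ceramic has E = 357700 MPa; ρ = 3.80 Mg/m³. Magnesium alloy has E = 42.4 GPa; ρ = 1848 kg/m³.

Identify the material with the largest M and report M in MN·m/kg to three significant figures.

After converting to SI:
  soda-lime glass: E = 70.00 GPa, ρ = 2472 kg/m³
  silicon carbide: E = 443.3 GPa, ρ = 3130 kg/m³
  alumina ceramic: E = 357.7 GPa, ρ = 3800 kg/m³
  magnesium alloy: E = 42.40 GPa, ρ = 1848 kg/m³
  silicon carbide: M = 142 MN·m/kg
  alumina ceramic: M = 94.1 MN·m/kg
  soda-lime glass: M = 28.3 MN·m/kg
  magnesium alloy: M = 22.9 MN·m/kg
Silicon carbide ranks first.

silicon carbide, M = 142 MN·m/kg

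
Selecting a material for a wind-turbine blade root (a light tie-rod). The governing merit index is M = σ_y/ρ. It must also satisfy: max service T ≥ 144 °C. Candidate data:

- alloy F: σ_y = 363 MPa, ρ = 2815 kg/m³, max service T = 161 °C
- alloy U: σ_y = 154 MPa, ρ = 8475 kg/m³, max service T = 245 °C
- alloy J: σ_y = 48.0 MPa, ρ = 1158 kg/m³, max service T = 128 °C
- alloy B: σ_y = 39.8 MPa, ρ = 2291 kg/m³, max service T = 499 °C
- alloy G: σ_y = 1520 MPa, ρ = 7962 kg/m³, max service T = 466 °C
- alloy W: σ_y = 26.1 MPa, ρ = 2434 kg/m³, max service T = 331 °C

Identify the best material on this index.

alloy G

Screen on constraints: max service T ≥ 144 °C. Survivors: alloy F, alloy U, alloy B, alloy G, alloy W.
Computing M directly (units already consistent):
  alloy G: M = 191 kN·m/kg
  alloy F: M = 129 kN·m/kg
  alloy U: M = 18.2 kN·m/kg
  alloy B: M = 17.4 kN·m/kg
  alloy W: M = 10.7 kN·m/kg
Alloy G has the largest M.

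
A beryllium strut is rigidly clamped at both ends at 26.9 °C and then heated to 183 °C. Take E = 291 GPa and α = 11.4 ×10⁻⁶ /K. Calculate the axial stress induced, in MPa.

ΔT = 156.1 K. Constrained thermal stress σ = E·α·ΔT = 291.0×10³ MPa × 11.4×10⁻⁶ × 156.1 = 518 MPa (compressive).

518 MPa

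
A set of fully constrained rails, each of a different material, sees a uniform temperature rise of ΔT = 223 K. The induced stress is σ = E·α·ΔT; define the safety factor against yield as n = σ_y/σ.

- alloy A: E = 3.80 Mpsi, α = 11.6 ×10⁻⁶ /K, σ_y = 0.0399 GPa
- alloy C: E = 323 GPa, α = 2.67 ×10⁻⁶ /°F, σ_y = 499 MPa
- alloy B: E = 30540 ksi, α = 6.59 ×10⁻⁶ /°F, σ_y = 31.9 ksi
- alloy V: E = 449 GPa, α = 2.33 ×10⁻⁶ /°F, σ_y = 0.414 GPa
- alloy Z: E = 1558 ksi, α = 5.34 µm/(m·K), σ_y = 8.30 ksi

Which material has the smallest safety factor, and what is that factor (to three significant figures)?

Converting E to GPa, α to ×10⁻⁶/K, σ_y to MPa, then σ and n for each:
  alloy A: E = 26.20, α = 11.6, σ_y = 39.90 → σ = 67.8 MPa, n = 0.589
  alloy C: E = 323.0, α = 4.81, σ_y = 499.0 → σ = 346 MPa, n = 1.44
  alloy B: E = 210.6, α = 11.9, σ_y = 219.9 → σ = 557 MPa, n = 0.395
  alloy V: E = 449.0, α = 4.19, σ_y = 414.0 → σ = 420 MPa, n = 0.986
  alloy Z: E = 10.74, α = 5.34, σ_y = 57.23 → σ = 12.8 MPa, n = 4.47
Smallest n: alloy B with n = 0.395.

alloy B, n = 0.395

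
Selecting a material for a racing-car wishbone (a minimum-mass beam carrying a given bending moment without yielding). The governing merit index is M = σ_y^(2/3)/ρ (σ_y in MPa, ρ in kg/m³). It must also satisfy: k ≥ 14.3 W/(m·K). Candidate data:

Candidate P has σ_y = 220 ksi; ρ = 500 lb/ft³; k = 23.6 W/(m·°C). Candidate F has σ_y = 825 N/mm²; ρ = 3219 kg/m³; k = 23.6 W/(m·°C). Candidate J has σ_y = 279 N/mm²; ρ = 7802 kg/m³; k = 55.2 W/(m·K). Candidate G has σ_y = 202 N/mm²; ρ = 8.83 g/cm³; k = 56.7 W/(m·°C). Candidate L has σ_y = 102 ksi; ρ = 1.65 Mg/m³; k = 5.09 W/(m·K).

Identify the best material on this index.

Screen on constraints: k ≥ 14.3 W/(m·K). Survivors: candidate P, candidate F, candidate J, candidate G.
Putting every candidate on a common basis:
  candidate P: σ_y = 1517 MPa, ρ = 8009 kg/m³
  candidate F: σ_y = 825.0 MPa, ρ = 3219 kg/m³
  candidate J: σ_y = 279.0 MPa, ρ = 7802 kg/m³
  candidate G: σ_y = 202.0 MPa, ρ = 8830 kg/m³
  candidate F: M = 27.3×10⁻³
  candidate P: M = 16.5×10⁻³
  candidate J: M = 5.47×10⁻³
  candidate G: M = 3.90×10⁻³
The maximum is for candidate F.

candidate F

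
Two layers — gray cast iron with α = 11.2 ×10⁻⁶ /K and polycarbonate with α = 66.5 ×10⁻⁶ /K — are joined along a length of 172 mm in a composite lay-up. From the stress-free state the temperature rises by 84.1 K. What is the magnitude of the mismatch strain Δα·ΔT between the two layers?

Δα = |11.2 − 66.5|×10⁻⁶/K = 55.3×10⁻⁶/K.
Mismatch strain = Δα·ΔT = 55.3×10⁻⁶ × 84.1 = 4.65×10⁻³.

4.65×10⁻³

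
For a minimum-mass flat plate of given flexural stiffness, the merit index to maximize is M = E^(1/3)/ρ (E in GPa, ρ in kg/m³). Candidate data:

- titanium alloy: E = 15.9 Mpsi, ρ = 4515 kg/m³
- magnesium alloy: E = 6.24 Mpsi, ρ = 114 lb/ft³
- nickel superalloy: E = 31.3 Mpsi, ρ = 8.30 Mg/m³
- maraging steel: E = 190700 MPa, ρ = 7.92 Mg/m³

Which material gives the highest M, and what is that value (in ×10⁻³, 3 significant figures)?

magnesium alloy, M = 1.92×10⁻³

Normalizing units and computing the index:
  titanium alloy: E = 109.6 GPa, ρ = 4515 kg/m³
  magnesium alloy: E = 43.02 GPa, ρ = 1826 kg/m³
  nickel superalloy: E = 215.8 GPa, ρ = 8300 kg/m³
  maraging steel: E = 190.7 GPa, ρ = 7920 kg/m³
  magnesium alloy: M = 1.92×10⁻³
  titanium alloy: M = 1.06×10⁻³
  maraging steel: M = 0.727×10⁻³
  nickel superalloy: M = 0.723×10⁻³
Highest index: magnesium alloy.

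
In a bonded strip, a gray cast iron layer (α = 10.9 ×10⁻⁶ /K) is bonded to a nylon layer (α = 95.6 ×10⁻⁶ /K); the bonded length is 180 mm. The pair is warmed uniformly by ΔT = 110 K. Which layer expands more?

nylon

α(gray cast iron) = 10.9×10⁻⁶/K vs α(nylon) = 95.6×10⁻⁶/K.
Higher α expands more for the same ΔT: nylon.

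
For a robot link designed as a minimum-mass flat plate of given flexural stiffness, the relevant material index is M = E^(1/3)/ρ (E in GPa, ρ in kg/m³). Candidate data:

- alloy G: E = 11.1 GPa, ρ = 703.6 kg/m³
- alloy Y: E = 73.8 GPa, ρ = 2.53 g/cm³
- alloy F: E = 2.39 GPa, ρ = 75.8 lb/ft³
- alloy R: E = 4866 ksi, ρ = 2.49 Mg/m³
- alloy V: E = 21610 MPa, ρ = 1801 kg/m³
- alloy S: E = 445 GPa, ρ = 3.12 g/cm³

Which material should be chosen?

alloy G

After converting to SI:
  alloy G: E = 11.10 GPa, ρ = 703.6 kg/m³
  alloy Y: E = 73.80 GPa, ρ = 2530 kg/m³
  alloy F: E = 2.390 GPa, ρ = 1214 kg/m³
  alloy R: E = 33.55 GPa, ρ = 2490 kg/m³
  alloy V: E = 21.61 GPa, ρ = 1801 kg/m³
  alloy S: E = 445.0 GPa, ρ = 3120 kg/m³
  alloy G: M = 3.17×10⁻³
  alloy S: M = 2.45×10⁻³
  alloy Y: M = 1.66×10⁻³
  alloy V: M = 1.55×10⁻³
  alloy R: M = 1.30×10⁻³
  alloy F: M = 1.10×10⁻³
The maximum is for alloy G.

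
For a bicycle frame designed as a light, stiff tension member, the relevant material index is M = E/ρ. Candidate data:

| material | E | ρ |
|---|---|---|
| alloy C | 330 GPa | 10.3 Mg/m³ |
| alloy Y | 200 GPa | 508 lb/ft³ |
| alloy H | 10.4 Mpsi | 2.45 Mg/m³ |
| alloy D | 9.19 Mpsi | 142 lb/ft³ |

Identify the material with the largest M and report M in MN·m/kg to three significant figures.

After converting to SI:
  alloy C: E = 330.0 GPa, ρ = 10300 kg/m³
  alloy Y: E = 200.0 GPa, ρ = 8137 kg/m³
  alloy H: E = 71.71 GPa, ρ = 2450 kg/m³
  alloy D: E = 63.36 GPa, ρ = 2275 kg/m³
  alloy C: M = 32.0 MN·m/kg
  alloy H: M = 29.3 MN·m/kg
  alloy D: M = 27.9 MN·m/kg
  alloy Y: M = 24.6 MN·m/kg
Alloy C has the largest M.

alloy C, M = 32.0 MN·m/kg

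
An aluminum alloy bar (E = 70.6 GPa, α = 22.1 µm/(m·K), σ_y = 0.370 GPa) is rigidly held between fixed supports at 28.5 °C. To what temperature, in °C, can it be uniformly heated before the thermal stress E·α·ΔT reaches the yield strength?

266 °C

σ_y = 0.370 GPa = 370.0 MPa.
E·α·ΔT = 370.0 MPa ⇒ ΔT = 370.0 / (70.60×10³ × 22.1×10⁻⁶) = 237.1 K.
T = 28.5 + 237.1 = 265.6 °C.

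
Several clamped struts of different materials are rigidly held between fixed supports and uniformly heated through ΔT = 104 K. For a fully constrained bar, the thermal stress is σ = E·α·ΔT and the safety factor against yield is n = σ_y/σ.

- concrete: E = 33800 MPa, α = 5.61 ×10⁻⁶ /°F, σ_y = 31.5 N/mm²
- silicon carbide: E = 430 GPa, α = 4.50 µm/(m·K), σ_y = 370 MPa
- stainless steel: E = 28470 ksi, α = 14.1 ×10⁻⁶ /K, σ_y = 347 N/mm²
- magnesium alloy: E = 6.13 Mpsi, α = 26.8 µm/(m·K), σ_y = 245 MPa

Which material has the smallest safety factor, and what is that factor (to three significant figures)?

In consistent units (E in GPa, α in ×10⁻⁶/K, σ_y in MPa):
  concrete: E = 33.80, α = 10.1, σ_y = 31.50 → σ = 35.5 MPa, n = 0.887
  silicon carbide: E = 430.0, α = 4.50, σ_y = 370.0 → σ = 201 MPa, n = 1.84
  stainless steel: E = 196.3, α = 14.1, σ_y = 347.0 → σ = 288 MPa, n = 1.21
  magnesium alloy: E = 42.26, α = 26.8, σ_y = 245.0 → σ = 118 MPa, n = 2.08
The minimum is concrete at n = 0.887.

concrete, n = 0.887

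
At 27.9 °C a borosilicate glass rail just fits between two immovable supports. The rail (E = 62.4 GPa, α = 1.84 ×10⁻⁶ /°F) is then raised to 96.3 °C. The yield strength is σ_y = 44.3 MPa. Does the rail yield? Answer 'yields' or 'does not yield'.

does not yield

α = 1.84×10⁻⁶/°F × 9/5 = 3.31×10⁻⁶/K.
ΔT = 68.40 K. Constrained thermal stress σ = E·α·ΔT = 62.40×10³ MPa × 3.31×10⁻⁶ × 68.40 = 14.1 MPa (compressive).
Compare to σ_y = 44.3 MPa: σ < σ_y, so it does not yield.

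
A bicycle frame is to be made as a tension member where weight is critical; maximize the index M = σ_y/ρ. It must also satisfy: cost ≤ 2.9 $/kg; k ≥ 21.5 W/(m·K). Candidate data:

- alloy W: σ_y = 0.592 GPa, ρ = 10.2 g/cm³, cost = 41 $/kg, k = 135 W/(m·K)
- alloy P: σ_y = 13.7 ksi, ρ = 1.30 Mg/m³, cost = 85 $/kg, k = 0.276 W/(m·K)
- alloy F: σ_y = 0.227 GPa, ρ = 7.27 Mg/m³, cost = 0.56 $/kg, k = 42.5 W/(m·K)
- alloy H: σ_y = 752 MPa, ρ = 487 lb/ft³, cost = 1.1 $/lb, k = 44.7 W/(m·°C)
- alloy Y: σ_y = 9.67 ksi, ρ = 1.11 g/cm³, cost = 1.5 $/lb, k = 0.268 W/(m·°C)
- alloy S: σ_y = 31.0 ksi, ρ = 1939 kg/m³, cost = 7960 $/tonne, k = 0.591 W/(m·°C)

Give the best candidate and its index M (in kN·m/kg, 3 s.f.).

alloy H, M = 96.4 kN·m/kg

Screen on constraints: cost ≤ 2.9 $/kg; k ≥ 21.5 W/(m·K). Survivors: alloy F, alloy H.
In SI units:
  alloy F: σ_y = 227.0 MPa, ρ = 7270 kg/m³
  alloy H: σ_y = 752.0 MPa, ρ = 7801 kg/m³
  alloy H: M = 96.4 kN·m/kg
  alloy F: M = 31.2 kN·m/kg
Highest index: alloy H.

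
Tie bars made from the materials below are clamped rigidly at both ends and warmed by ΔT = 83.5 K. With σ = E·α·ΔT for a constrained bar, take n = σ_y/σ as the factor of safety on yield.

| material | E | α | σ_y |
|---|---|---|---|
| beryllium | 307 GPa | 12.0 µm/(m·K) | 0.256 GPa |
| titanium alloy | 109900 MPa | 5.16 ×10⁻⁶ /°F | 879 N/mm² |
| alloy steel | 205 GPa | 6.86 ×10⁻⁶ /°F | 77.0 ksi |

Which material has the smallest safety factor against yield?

beryllium

In consistent units (E in GPa, α in ×10⁻⁶/K, σ_y in MPa):
  beryllium: E = 307.0, α = 12.0, σ_y = 256.0 → σ = 308 MPa, n = 0.832
  titanium alloy: E = 109.9, α = 9.29, σ_y = 879.0 → σ = 85.2 MPa, n = 10.3
  alloy steel: E = 205.0, α = 12.3, σ_y = 530.9 → σ = 211 MPa, n = 2.51
Beryllium has the lowest safety factor, n = 0.832.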